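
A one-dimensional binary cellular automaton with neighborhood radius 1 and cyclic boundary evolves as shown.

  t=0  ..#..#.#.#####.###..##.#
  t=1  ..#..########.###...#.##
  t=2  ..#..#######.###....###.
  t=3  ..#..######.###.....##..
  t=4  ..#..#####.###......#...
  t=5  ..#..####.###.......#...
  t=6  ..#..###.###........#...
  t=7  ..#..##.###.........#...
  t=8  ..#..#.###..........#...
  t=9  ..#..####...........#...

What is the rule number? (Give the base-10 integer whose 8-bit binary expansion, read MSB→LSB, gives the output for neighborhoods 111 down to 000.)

172

  ### -> #   bit 7 = 1  t=0,i=10
  ##. -> .   bit 6 = 0  t=0,i=13
  #.# -> #   bit 5 = 1  t=0,i=6
  #.. -> .   bit 4 = 0  t=0,i=0
  .## -> #   bit 3 = 1  t=0,i=9
  .#. -> #   bit 2 = 1  t=0,i=2
  ..# -> .   bit 1 = 0  t=0,i=1
  ... -> .   bit 0 = 0  t=1,i=18
  bits 10101100 = 172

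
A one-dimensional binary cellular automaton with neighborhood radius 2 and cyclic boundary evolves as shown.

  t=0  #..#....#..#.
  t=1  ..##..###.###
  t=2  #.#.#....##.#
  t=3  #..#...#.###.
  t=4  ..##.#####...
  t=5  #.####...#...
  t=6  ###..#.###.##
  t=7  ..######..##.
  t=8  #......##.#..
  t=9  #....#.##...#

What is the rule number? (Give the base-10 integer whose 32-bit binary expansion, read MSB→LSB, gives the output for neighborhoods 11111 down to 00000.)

445000822

  #####|.  b31=0 t=4,i=7
  ####.|.  b30=0 t=4,i=8
  ###.#|.  b29=0 t=1,i=8
  ###..|#  b28=1 t=1,i=12
  ##.##|#  b27=1 t=1,i=9
  ##.#.|.  b26=0 t=2,i=1
  ##..#|#  b25=1 t=1,i=0
  ##...|.  b24=0 t=4,i=10
  #.###|#  b23=1 t=1,i=10
  #.##.|.  b22=0 t=2,i=12
  #.#.#|.  b21=0 t=2,i=2
  #.#..|.  b20=0 t=0,i=0
  #..##|.  b19=0 t=1,i=1
  #..#.|#  b18=1 t=0,i=2
  #...#|#  b17=1 t=3,i=5
  #....|.  b16=0 t=0,i=5
  .####|.  b15=0 t=4,i=6
  .###.|.  b14=0 t=1,i=7
  .##.#|#  b13=1 t=2,i=0
  .##..|.  b12=0 t=1,i=3
  .#.##|#  b11=1 t=3,i=8
  .#.#.|#  b10=1 t=0,i=12
  .#..#|.  b9=0 t=0,i=1
  .#...|.  b8=0 t=0,i=4
  ..###|.  b7=0 t=1,i=6
  ..##.|#  b6=1 t=1,i=2
  ..#.#|#  b5=1 t=0,i=11
  ..#..|#  b4=1 t=0,i=3
  ...##|.  b3=0 t=2,i=8
  ...#.|#  b2=1 t=0,i=7
  ....#|#  b1=1 t=0,i=6
  .....|.  b0=0 t=4,i=12
  bits 00011010100001100010110001110110 = 445000822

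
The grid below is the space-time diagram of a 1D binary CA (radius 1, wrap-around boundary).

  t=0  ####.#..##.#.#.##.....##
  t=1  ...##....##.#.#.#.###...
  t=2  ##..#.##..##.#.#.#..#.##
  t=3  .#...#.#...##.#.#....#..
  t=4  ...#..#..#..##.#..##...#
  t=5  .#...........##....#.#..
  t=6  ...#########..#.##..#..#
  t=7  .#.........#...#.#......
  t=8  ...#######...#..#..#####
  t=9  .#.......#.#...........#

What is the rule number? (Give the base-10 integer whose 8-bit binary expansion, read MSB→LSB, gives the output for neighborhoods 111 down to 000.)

97

  ### -> .   bit 7 = 0  t=0,i=0
  ##. -> #   bit 6 = 1  t=0,i=3
  #.# -> #   bit 5 = 1  t=0,i=4
  #.. -> .   bit 4 = 0  t=0,i=6
  .## -> .   bit 3 = 0  t=0,i=8
  .#. -> .   bit 2 = 0  t=0,i=5
  ..# -> .   bit 1 = 0  t=0,i=7
  ... -> #   bit 0 = 1  t=0,i=18
  bits 01100001 = 97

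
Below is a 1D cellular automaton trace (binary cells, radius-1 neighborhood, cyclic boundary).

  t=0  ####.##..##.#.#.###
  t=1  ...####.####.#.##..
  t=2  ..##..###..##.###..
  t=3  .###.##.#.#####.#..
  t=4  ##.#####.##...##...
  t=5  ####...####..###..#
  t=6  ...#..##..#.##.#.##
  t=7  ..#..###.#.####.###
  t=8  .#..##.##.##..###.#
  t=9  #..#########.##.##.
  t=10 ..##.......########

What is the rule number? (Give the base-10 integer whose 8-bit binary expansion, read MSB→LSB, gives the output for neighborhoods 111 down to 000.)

106

  [7] ### => .  t=0,i=0
  [6] ##. => #  t=0,i=3
  [5] #.# => #  t=0,i=4
  [4] #.. => .  t=0,i=7
  [3] .## => #  t=0,i=5
  [2] .#. => .  t=0,i=12
  [1] ..# => #  t=0,i=8
  [0] ... => .  t=1,i=0
  bits 01101010 = 106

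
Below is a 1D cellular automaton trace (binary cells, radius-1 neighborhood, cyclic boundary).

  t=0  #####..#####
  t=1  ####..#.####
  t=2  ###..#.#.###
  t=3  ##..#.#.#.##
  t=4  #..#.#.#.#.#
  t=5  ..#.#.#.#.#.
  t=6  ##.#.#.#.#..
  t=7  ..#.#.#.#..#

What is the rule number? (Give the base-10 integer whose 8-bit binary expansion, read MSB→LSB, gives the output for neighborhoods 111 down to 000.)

163

  [7] ### => #  t=0,i=0
  [6] ##. => .  t=0,i=4
  [5] #.# => #  t=1,i=7
  [4] #.. => .  t=0,i=5
  [3] .## => .  t=0,i=7
  [2] .#. => .  t=1,i=6
  [1] ..# => #  t=0,i=6
  [0] ... => #  t=5,i=0
  bits 10100011 = 163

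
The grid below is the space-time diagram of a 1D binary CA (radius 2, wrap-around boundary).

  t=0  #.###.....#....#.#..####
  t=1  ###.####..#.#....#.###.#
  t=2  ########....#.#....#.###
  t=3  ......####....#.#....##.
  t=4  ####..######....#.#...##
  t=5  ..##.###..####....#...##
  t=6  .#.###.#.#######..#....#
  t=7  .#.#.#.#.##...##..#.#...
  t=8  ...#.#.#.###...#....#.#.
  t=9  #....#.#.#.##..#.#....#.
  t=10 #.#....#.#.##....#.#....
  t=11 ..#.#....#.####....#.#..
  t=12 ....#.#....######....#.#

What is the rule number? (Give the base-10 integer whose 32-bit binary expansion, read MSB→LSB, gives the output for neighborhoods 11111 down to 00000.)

2046406801

  nb #####: next=.  (t=0,i=22, bit31=0)
  nb ####.: next=#  (t=0,i=23, bit30=1)
  nb ###.#: next=#  (t=0,i=0, bit29=1)
  nb ###..: next=#  (t=0,i=4, bit28=1)
  nb ##.##: next=#  (t=0,i=1, bit27=1)
  nb ##.#.: next=.  (t=6,i=6, bit26=0)
  nb ##..#: next=.  (t=1,i=8, bit25=0)
  nb ##...: next=#  (t=0,i=5, bit24=1)
  nb #.###: next=#  (t=0,i=2, bit23=1)
  nb #.##.: next=#  (t=7,i=9, bit22=1)
  nb #.#.#: next=#  (t=6,i=1, bit21=1)
  nb #.#..: next=#  (t=0,i=17, bit20=1)
  nb #..##: next=#  (t=0,i=19, bit19=1)
  nb #..#.: next=.  (t=1,i=9, bit18=0)
  nb #...#: next=.  (t=4,i=20, bit17=0)
  nb #....: next=#  (t=0,i=6, bit16=1)
  nb .####: next=#  (t=0,i=21, bit15=1)
  nb .###.: next=.  (t=0,i=3, bit14=0)
  nb .##.#: next=#  (t=5,i=3, bit13=1)
  nb .##..: next=#  (t=3,i=22, bit12=1)
  nb .#.##: next=.  (t=1,i=18, bit11=0)
  nb .#.#.: next=.  (t=0,i=16, bit10=0)
  nb .#..#: next=.  (t=0,i=18, bit9=0)
  nb .#...: next=.  (t=0,i=11, bit8=0)
  nb ..###: next=#  (t=0,i=20, bit7=1)
  nb ..##.: next=.  (t=3,i=21, bit6=0)
  nb ..#.#: next=.  (t=0,i=15, bit5=0)
  nb ..#..: next=#  (t=0,i=10, bit4=1)
  nb ...##: next=.  (t=3,i=5, bit3=0)
  nb ...#.: next=.  (t=0,i=9, bit2=0)
  nb ....#: next=.  (t=0,i=8, bit1=0)
  nb .....: next=#  (t=0,i=7, bit0=1)
  bits 01111001111110011011000010010001 = 2046406801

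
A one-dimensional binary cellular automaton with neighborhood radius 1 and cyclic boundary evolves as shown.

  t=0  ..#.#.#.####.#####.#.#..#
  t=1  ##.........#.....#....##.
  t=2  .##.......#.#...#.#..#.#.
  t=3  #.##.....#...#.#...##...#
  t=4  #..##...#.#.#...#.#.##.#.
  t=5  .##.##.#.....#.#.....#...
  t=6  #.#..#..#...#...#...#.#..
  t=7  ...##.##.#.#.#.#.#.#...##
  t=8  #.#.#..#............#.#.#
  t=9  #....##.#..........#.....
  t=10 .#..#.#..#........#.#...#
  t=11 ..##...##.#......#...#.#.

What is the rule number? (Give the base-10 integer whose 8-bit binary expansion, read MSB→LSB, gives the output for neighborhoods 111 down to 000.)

  ###|.  b7=0 t=0,i=9
  ##.|#  b6=1 t=0,i=11
  #.#|.  b5=0 t=0,i=3
  #..|#  b4=1 t=0,i=0
  .##|.  b3=0 t=0,i=8
  .#.|.  b2=0 t=0,i=2
  ..#|#  b1=1 t=0,i=1
  ...|.  b0=0 t=1,i=3
  bits 01010010 = 82

82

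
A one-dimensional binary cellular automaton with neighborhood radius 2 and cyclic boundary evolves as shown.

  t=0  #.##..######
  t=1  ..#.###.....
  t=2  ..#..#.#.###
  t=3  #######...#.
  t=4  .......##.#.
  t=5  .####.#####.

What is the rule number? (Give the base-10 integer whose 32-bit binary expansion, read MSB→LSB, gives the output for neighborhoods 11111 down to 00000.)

  ##### -> .   bit 31 = 0  t=0,i=8
  ####. -> .   bit 30 = 0  t=0,i=11
  ###.# -> .   bit 29 = 0  t=0,i=0
  ###.. -> .   bit 28 = 0  t=1,i=6
  ##.## -> .   bit 27 = 0  t=0,i=1
  ##.#. -> #   bit 26 = 1  t=4,i=9
  ##..# -> #   bit 25 = 1  t=0,i=4
  ##... -> #   bit 24 = 1  t=1,i=7
  #.### -> .   bit 23 = 0  t=1,i=4
  #.##. -> #   bit 22 = 1  t=0,i=2
  #.#.# -> .   bit 21 = 0  t=2,i=7
  #.#.. -> #   bit 20 = 1  t=4,i=10
  #..## -> #   bit 19 = 1  t=0,i=5
  #..#. -> #   bit 18 = 1  t=2,i=1
  #...# -> #   bit 17 = 1  t=3,i=8
  #.... -> .   bit 16 = 0  t=1,i=8
  .#### -> .   bit 15 = 0  t=0,i=7
  .###. -> #   bit 14 = 1  t=1,i=5
  .##.# -> #   bit 13 = 1  t=4,i=8
  .##.. -> .   bit 12 = 0  t=0,i=3
  .#.## -> .   bit 11 = 0  t=1,i=3
  .#.#. -> #   bit 10 = 1  t=2,i=6
  .#..# -> #   bit 9 = 1  t=2,i=3
  .#... -> .   bit 8 = 0  t=4,i=11
  ..### -> #   bit 7 = 1  t=0,i=6
  ..##. -> #   bit 6 = 1  t=4,i=7
  ..#.# -> #   bit 5 = 1  t=1,i=2
  ..#.. -> #   bit 4 = 1  t=2,i=2
  ...## -> #   bit 3 = 1  t=4,i=6
  ...#. -> .   bit 2 = 0  t=1,i=1
  ....# -> .   bit 1 = 0  t=1,i=0
  ..... -> #   bit 0 = 1  t=1,i=9
  bits 00000111010111100110011011111001 = 123627257

123627257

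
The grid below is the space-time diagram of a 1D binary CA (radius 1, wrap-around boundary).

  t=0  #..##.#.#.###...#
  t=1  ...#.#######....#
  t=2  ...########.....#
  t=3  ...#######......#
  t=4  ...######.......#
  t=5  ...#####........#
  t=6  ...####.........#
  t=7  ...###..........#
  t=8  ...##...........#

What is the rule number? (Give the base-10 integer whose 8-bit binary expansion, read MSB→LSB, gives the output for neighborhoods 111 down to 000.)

172

  ###|#  b7=1 t=0,i=11
  ##.|.  b6=0 t=0,i=0
  #.#|#  b5=1 t=0,i=5
  #..|.  b4=0 t=0,i=1
  .##|#  b3=1 t=0,i=3
  .#.|#  b2=1 t=0,i=6
  ..#|.  b1=0 t=0,i=2
  ...|.  b0=0 t=0,i=14
  bits 10101100 = 172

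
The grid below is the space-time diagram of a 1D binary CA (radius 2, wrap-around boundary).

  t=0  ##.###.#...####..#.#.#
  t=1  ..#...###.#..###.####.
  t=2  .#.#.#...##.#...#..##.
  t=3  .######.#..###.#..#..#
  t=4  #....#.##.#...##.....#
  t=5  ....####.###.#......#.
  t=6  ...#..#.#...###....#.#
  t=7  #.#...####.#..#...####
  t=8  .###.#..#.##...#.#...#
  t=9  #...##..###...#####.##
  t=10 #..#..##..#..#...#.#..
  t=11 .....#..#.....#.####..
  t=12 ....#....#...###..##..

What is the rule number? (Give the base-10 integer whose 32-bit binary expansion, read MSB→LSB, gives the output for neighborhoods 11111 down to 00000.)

  #####|.  b31=0 t=3,i=3
  ####.|#  b30=1 t=0,i=13
  ###.#|.  b29=0 t=0,i=1
  ###..|#  b28=1 t=0,i=14
  ##.##|#  b27=1 t=0,i=2
  ##.#.|#  b26=1 t=0,i=6
  ##..#|#  b25=1 t=0,i=15
  ##...|.  b24=0 t=1,i=21
  #.###|.  b23=0 t=0,i=3
  #.##.|#  b22=1 t=4,i=7
  #.#.#|#  b21=1 t=0,i=19
  #.#..|#  b20=1 t=0,i=7
  #..##|#  b19=1 t=1,i=12
  #..#.|.  b18=0 t=0,i=16
  #...#|.  b17=0 t=0,i=9
  #....|.  b16=0 t=4,i=2
  .####|.  b15=0 t=0,i=12
  .###.|.  b14=0 t=0,i=0
  .##.#|.  b13=0 t=2,i=10
  .##..|.  b12=0 t=2,i=20
  .#.##|#  b11=1 t=0,i=20
  .#.#.|#  b10=1 t=0,i=18
  .#..#|.  b9=0 t=1,i=11
  .#...|#  b8=1 t=0,i=8
  ..###|.  b7=0 t=0,i=11
  ..##.|.  b6=0 t=2,i=9
  ..#.#|#  b5=1 t=0,i=17
  ..#..|.  b4=0 t=1,i=2
  ...##|#  b3=1 t=0,i=10
  ...#.|#  b2=1 t=1,i=1
  ....#|.  b1=0 t=4,i=3
  .....|.  b0=0 t=4,i=18
  bits 01011110011110000000110100101100 = 1584925996

1584925996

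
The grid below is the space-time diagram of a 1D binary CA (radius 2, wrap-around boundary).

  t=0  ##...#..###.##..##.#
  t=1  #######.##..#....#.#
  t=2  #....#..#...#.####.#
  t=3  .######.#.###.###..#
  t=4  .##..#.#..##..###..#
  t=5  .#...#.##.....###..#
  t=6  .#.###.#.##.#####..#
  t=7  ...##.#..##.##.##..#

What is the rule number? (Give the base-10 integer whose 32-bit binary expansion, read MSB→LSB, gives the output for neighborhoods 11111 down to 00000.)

1439949502

  ##### -> .   bit 31 = 0  t=1,i=1
  ####. -> #   bit 30 = 1  t=1,i=5
  ###.# -> .   bit 29 = 0  t=0,i=10
  ###.. -> #   bit 28 = 1  t=0,i=1
  ##.## -> .   bit 27 = 0  t=0,i=11
  ##.#. -> #   bit 26 = 1  t=3,i=7
  ##..# -> .   bit 25 = 0  t=0,i=14
  ##... -> #   bit 24 = 1  t=0,i=2
  #.### -> #   bit 23 = 1  t=0,i=19
  #.##. -> #   bit 22 = 1  t=0,i=12
  #.#.# -> .   bit 21 = 0  t=3,i=8
  #.#.. -> #   bit 20 = 1  t=4,i=7
  #..## -> .   bit 19 = 0  t=0,i=7
  #..#. -> .   bit 18 = 0  t=1,i=11
  #...# -> #   bit 17 = 1  t=0,i=3
  #.... -> #   bit 16 = 1  t=1,i=14
  .#### -> #   bit 15 = 1  t=1,i=0
  .###. -> #   bit 14 = 1  t=0,i=0
  .##.# -> #   bit 13 = 1  t=0,i=17
  .##.. -> .   bit 12 = 0  t=0,i=13
  .#.## -> .   bit 11 = 0  t=1,i=18
  .#.#. -> .   bit 10 = 0  t=4,i=6
  .#..# -> #   bit 9 = 1  t=0,i=6
  .#... -> .   bit 8 = 0  t=1,i=13
  ..### -> #   bit 7 = 1  t=0,i=8
  ..##. -> .   bit 6 = 0  t=0,i=16
  ..#.# -> #   bit 5 = 1  t=1,i=17
  ..#.. -> #   bit 4 = 1  t=0,i=5
  ...## -> #   bit 3 = 1  t=5,i=13
  ...#. -> #   bit 2 = 1  t=0,i=4
  ....# -> #   bit 1 = 1  t=1,i=15
  ..... -> .   bit 0 = 0  t=5,i=11
  bits 01010101110100111110001010111110 = 1439949502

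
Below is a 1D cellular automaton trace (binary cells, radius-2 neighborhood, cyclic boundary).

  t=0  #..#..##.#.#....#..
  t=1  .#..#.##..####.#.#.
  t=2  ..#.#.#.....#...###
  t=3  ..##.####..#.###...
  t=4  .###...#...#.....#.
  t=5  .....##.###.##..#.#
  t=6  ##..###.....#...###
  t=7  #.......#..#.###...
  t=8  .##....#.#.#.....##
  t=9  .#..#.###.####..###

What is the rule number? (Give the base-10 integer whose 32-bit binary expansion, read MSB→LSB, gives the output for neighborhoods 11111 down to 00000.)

  #####|.  b31=0 t=6,i=18
  ####.|#  b30=1 t=1,i=12
  ###.#|.  b29=0 t=1,i=13
  ###..|.  b28=0 t=2,i=18
  ##.##|.  b27=0 t=3,i=4
  ##.#.|.  b26=0 t=0,i=8
  ##..#|.  b25=0 t=1,i=8
  ##...|.  b24=0 t=3,i=16
  #.###|.  b23=0 t=3,i=5
  #.##.|#  b22=1 t=1,i=6
  #.#.#|.  b21=0 t=0,i=9
  #.#..|#  b20=1 t=0,i=11
  #..##|.  b19=0 t=0,i=5
  #..#.|.  b18=0 t=0,i=2
  #...#|#  b17=1 t=2,i=14
  #....|#  b16=1 t=0,i=13
  .####|.  b15=0 t=1,i=11
  .###.|.  b14=0 t=2,i=17
  .##.#|#  b13=1 t=0,i=7
  .##..|.  b12=0 t=1,i=7
  .#.##|.  b11=0 t=1,i=5
  .#.#.|#  b10=1 t=0,i=10
  .#..#|#  b9=1 t=0,i=1
  .#...|#  b8=1 t=0,i=12
  ..###|.  b7=0 t=1,i=10
  ..##.|#  b6=1 t=0,i=6
  ..#.#|#  b5=1 t=1,i=4
  ..#..|.  b4=0 t=0,i=0
  ...##|#  b3=1 t=2,i=15
  ...#.|#  b2=1 t=0,i=15
  ....#|.  b1=0 t=0,i=14
  .....|.  b0=0 t=2,i=9
  bits 01000000010100110010011101101100 = 1079191404

1079191404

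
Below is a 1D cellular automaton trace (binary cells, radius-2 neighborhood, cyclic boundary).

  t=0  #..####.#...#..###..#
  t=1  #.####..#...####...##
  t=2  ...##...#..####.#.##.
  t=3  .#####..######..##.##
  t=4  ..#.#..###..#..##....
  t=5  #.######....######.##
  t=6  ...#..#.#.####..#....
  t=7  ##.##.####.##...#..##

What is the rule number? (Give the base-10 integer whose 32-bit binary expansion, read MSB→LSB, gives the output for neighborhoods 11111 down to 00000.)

  [31] ##### => .  t=3,i=3
  [30] ####. => #  t=0,i=5
  [29] ###.# => .  t=0,i=6
  [28] ###.. => .  t=0,i=17
  [27] ##.## => .  t=1,i=1
  [26] ##.#. => .  t=0,i=7
  [25] ##..# => .  t=0,i=1
  [24] ##... => #  t=1,i=16
  [23] #.### => .  t=1,i=2
  [22] #.##. => .  t=2,i=18
  [21] #.#.# => #  t=2,i=16
  [20] #.#.. => #  t=0,i=8
  [19] #..## => #  t=0,i=2
  [18] #..#. => .  t=1,i=7
  [17] #...# => .  t=0,i=10
  [16] #.... => .  t=2,i=0
  [15] .#### => #  t=0,i=4
  [14] .###. => .  t=0,i=16
  [13] .##.# => .  t=3,i=17
  [12] .##.. => #  t=0,i=0
  [11] .#.## => #  t=2,i=17
  [10] .#.#. => #  t=4,i=3
  [9] .#..# => #  t=0,i=13
  [8] .#... => .  t=0,i=9
  [7] ..### => #  t=0,i=3
  [6] ..##. => #  t=0,i=20
  [5] ..#.# => #  t=4,i=2
  [4] ..#.. => #  t=0,i=12
  [3] ...## => #  t=1,i=11
  [2] ...#. => .  t=0,i=11
  [1] ....# => #  t=2,i=1
  [0] ..... => #  t=4,i=19
  bits 01000001001110001001111011111011 = 1094229755

1094229755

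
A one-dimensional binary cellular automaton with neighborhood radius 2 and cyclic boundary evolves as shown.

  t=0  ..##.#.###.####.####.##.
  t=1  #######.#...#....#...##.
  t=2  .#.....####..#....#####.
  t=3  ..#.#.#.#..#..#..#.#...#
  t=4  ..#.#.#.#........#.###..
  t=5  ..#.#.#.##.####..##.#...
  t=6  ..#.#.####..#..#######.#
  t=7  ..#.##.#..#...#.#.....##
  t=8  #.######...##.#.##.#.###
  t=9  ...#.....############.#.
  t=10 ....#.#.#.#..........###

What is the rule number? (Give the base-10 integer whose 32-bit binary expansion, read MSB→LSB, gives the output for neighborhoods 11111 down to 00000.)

108722537

  #####|.  b31=0 t=1,i=2
  ####.|.  b30=0 t=0,i=13
  ###.#|.  b29=0 t=0,i=9
  ###..|.  b28=0 t=2,i=10
  ##.##|.  b27=0 t=0,i=10
  ##.#.|#  b26=1 t=0,i=4
  ##..#|#  b25=1 t=2,i=11
  ##...|.  b24=0 t=0,i=23
  #.###|.  b23=0 t=0,i=7
  #.##.|#  b22=1 t=0,i=21
  #.#.#|#  b21=1 t=0,i=5
  #.#..|#  b20=1 t=1,i=8
  #..##|#  b19=1 t=5,i=16
  #..#.|.  b18=0 t=2,i=0
  #...#|#  b17=1 t=0,i=0
  #....|.  b16=0 t=1,i=14
  .####|#  b15=1 t=0,i=12
  .###.|#  b14=1 t=0,i=8
  .##.#|#  b13=1 t=0,i=3
  .##..|#  b12=1 t=0,i=22
  .#.##|#  b11=1 t=0,i=6
  .#.#.|.  b10=0 t=3,i=3
  .#..#|.  b9=0 t=3,i=0
  .#...|#  b8=1 t=1,i=9
  ..###|.  b7=0 t=2,i=7
  ..##.|#  b6=1 t=0,i=2
  ..#.#|#  b5=1 t=3,i=2
  ..#..|.  b4=0 t=1,i=12
  ...##|#  b3=1 t=0,i=1
  ...#.|.  b2=0 t=1,i=11
  ....#|.  b1=0 t=1,i=15
  .....|#  b0=1 t=2,i=4
  bits 00000110011110101111100101101001 = 108722537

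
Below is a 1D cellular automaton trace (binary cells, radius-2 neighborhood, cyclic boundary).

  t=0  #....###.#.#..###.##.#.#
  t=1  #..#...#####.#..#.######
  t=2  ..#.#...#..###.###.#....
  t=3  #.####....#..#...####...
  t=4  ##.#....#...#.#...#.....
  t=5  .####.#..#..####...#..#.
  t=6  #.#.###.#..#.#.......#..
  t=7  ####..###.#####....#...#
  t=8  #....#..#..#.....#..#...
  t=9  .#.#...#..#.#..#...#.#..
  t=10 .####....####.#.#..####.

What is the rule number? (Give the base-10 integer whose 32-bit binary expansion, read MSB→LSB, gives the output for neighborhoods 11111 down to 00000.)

612154658

  [31] ##### => .  t=1,i=9
  [30] ####. => .  t=1,i=10
  [29] ###.# => #  t=0,i=7
  [28] ###.. => .  t=1,i=0
  [27] ##.## => .  t=0,i=17
  [26] ##.#. => #  t=0,i=8
  [25] ##..# => .  t=1,i=1
  [24] ##... => .  t=0,i=1
  [23] #.### => .  t=1,i=18
  [22] #.##. => #  t=0,i=18
  [21] #.#.# => #  t=0,i=9
  [20] #.#.. => #  t=0,i=11
  [19] #..## => #  t=0,i=13
  [18] #..#. => #  t=1,i=2
  [17] #...# => .  t=1,i=5
  [16] #.... => .  t=0,i=2
  [15] .#### => #  t=1,i=8
  [14] .###. => .  t=0,i=6
  [13] .##.# => #  t=0,i=19
  [12] .##.. => #  t=0,i=0
  [11] .#.## => #  t=0,i=22
  [10] .#.#. => #  t=0,i=10
  [9] .#..# => .  t=0,i=12
  [8] .#... => #  t=1,i=4
  [7] ..### => .  t=0,i=5
  [6] ..##. => .  t=4,i=0
  [5] ..#.# => #  t=1,i=16
  [4] ..#.. => .  t=1,i=3
  [3] ...## => .  t=0,i=4
  [2] ...#. => .  t=2,i=1
  [1] ....# => #  t=0,i=3
  [0] ..... => .  t=2,i=22
  bits 00100100011111001011110100100010 = 612154658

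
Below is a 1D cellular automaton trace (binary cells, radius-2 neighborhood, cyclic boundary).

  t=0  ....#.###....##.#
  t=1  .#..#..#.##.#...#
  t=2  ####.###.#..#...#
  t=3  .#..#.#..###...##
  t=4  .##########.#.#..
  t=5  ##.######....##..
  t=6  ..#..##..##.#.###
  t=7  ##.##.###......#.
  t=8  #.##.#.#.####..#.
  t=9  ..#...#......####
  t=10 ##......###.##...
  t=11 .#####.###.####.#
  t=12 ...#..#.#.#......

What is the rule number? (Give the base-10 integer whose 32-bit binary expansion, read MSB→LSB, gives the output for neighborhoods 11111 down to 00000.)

2338150057

  [31] ##### => #  t=2,i=1
  [30] ####. => .  t=2,i=2
  [29] ###.# => .  t=2,i=3
  [28] ###.. => .  t=0,i=8
  [27] ##.## => #  t=2,i=4
  [26] ##.#. => .  t=0,i=15
  [25] ##..# => #  t=5,i=15
  [24] ##... => #  t=0,i=9
  [23] #.### => .  t=0,i=6
  [22] #.##. => #  t=1,i=9
  [21] #.#.# => .  t=4,i=12
  [20] #.#.. => #  t=0,i=16
  [19] #..## => #  t=3,i=8
  [18] #..#. => #  t=1,i=3
  [17] #...# => .  t=1,i=14
  [16] #.... => #  t=0,i=1
  [15] .#### => .  t=2,i=0
  [14] .###. => #  t=0,i=7
  [13] .##.# => .  t=0,i=14
  [12] .##.. => #  t=5,i=14
  [11] .#.## => .  t=0,i=5
  [10] .#.#. => #  t=1,i=0
  [9] .#..# => #  t=1,i=2
  [8] .#... => .  t=0,i=0
  [7] ..### => #  t=2,i=16
  [6] ..##. => .  t=0,i=13
  [5] ..#.# => #  t=0,i=4
  [4] ..#.. => .  t=1,i=4
  [3] ...## => #  t=0,i=12
  [2] ...#. => .  t=0,i=3
  [1] ....# => .  t=0,i=2
  [0] ..... => #  t=7,i=11
  bits 10001011010111010101011010101001 = 2338150057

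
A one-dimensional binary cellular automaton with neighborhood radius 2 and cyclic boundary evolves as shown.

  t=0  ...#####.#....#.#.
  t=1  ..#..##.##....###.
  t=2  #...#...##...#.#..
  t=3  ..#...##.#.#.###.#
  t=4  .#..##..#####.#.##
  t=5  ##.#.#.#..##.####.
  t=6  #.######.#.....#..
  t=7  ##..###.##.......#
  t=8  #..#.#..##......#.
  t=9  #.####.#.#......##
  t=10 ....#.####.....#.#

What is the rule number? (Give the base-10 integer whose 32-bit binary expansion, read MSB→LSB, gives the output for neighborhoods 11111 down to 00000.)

  ##### -> #   bit 31 = 1  t=0,i=5
  ####. -> #   bit 30 = 1  t=0,i=6
  ###.# -> .   bit 29 = 0  t=0,i=7
  ###.. -> .   bit 28 = 0  t=1,i=16
  ##.## -> .   bit 27 = 0  t=1,i=7
  ##.#. -> #   bit 26 = 1  t=0,i=8
  ##..# -> .   bit 25 = 0  t=4,i=6
  ##... -> .   bit 24 = 0  t=1,i=10
  #.### -> .   bit 23 = 0  t=3,i=13
  #.##. -> #   bit 22 = 1  t=1,i=8
  #.#.# -> #   bit 21 = 1  t=3,i=9
  #.#.. -> #   bit 20 = 1  t=0,i=9
  #..## -> #   bit 19 = 1  t=1,i=4
  #..#. -> #   bit 18 = 1  t=2,i=17
  #...# -> #   bit 17 = 1  t=1,i=0
  #.... -> .   bit 16 = 0  t=0,i=0
  .#### -> .   bit 15 = 0  t=0,i=4
  .###. -> #   bit 14 = 1  t=1,i=15
  .##.# -> .   bit 13 = 0  t=1,i=6
  .##.. -> #   bit 12 = 1  t=1,i=9
  .#.## -> #   bit 11 = 1  t=3,i=12
  .#.#. -> #   bit 10 = 1  t=0,i=15
  .#..# -> .   bit 9 = 0  t=1,i=3
  .#... -> .   bit 8 = 0  t=0,i=10
  ..### -> .   bit 7 = 0  t=0,i=3
  ..##. -> .   bit 6 = 0  t=1,i=5
  ..#.# -> #   bit 5 = 1  t=0,i=14
  ..#.. -> .   bit 4 = 0  t=1,i=2
  ...## -> #   bit 3 = 1  t=0,i=2
  ...#. -> .   bit 2 = 0  t=0,i=13
  ....# -> .   bit 1 = 0  t=0,i=1
  ..... -> .   bit 0 = 0  t=6,i=12
  bits 11000100011111100101110000101000 = 3296615464

3296615464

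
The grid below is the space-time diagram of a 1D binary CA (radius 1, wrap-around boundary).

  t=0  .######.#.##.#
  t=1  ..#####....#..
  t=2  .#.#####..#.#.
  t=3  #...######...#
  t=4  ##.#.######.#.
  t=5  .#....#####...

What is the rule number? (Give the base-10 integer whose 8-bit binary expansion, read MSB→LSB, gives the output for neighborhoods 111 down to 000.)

210

  ###|#  b7=1 t=0,i=2
  ##.|#  b6=1 t=0,i=6
  #.#|.  b5=0 t=0,i=0
  #..|#  b4=1 t=1,i=7
  .##|.  b3=0 t=0,i=1
  .#.|.  b2=0 t=0,i=8
  ..#|#  b1=1 t=1,i=1
  ...|.  b0=0 t=1,i=0
  bits 11010010 = 210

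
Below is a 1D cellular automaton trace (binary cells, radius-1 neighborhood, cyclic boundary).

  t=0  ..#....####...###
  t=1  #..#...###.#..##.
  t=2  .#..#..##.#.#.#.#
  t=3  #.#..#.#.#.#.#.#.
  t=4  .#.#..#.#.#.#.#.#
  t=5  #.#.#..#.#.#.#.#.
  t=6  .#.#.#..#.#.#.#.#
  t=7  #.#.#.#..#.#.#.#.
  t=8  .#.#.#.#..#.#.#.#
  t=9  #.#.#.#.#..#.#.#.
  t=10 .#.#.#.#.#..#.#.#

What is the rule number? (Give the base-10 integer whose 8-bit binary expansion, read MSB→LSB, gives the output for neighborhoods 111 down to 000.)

184

  [7] ### => #  t=0,i=8
  [6] ##. => .  t=0,i=10
  [5] #.# => #  t=1,i=10
  [4] #.. => #  t=0,i=0
  [3] .## => #  t=0,i=7
  [2] .#. => .  t=0,i=2
  [1] ..# => .  t=0,i=1
  [0] ... => .  t=0,i=4
  bits 10111000 = 184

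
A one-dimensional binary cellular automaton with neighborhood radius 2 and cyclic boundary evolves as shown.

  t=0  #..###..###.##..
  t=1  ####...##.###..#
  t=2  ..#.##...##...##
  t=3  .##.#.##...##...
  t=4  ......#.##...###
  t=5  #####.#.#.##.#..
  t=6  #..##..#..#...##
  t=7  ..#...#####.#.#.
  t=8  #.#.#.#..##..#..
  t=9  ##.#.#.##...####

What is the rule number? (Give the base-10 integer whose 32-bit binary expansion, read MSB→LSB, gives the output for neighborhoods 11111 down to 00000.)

1775175347

  ##### -> .   bit 31 = 0  t=1,i=1
  ####. -> #   bit 30 = 1  t=1,i=2
  ###.# -> #   bit 29 = 1  t=0,i=10
  ###.. -> .   bit 28 = 0  t=0,i=5
  ##.## -> #   bit 27 = 1  t=0,i=11
  ##.#. -> .   bit 26 = 0  t=3,i=3
  ##..# -> .   bit 25 = 0  t=0,i=6
  ##... -> #   bit 24 = 1  t=1,i=4
  #.### -> #   bit 23 = 1  t=1,i=10
  #.##. -> #   bit 22 = 1  t=0,i=12
  #.#.# -> .   bit 21 = 0  t=3,i=4
  #.#.. -> .   bit 20 = 0  t=5,i=13
  #..## -> #   bit 19 = 1  t=0,i=2
  #..#. -> #   bit 18 = 1  t=0,i=15
  #...# -> #   bit 17 = 1  t=1,i=5
  #.... -> #   bit 16 = 1  t=3,i=14
  .#### -> .   bit 15 = 0  t=1,i=0
  .###. -> .   bit 14 = 0  t=0,i=4
  .##.# -> .   bit 13 = 0  t=1,i=8
  .##.. -> .   bit 12 = 0  t=0,i=13
  .#.## -> .   bit 11 = 0  t=2,i=3
  .#.#. -> #   bit 10 = 1  t=5,i=7
  .#..# -> #   bit 9 = 1  t=0,i=1
  .#... -> .   bit 8 = 0  t=6,i=11
  ..### -> #   bit 7 = 1  t=0,i=3
  ..##. -> .   bit 6 = 0  t=1,i=7
  ..#.# -> #   bit 5 = 1  t=2,i=2
  ..#.. -> #   bit 4 = 1  t=0,i=0
  ...## -> .   bit 3 = 0  t=1,i=6
  ...#. -> .   bit 2 = 0  t=4,i=5
  ....# -> #   bit 1 = 1  t=3,i=15
  ..... -> #   bit 0 = 1  t=4,i=2
  bits 01101001110011110000011010110011 = 1775175347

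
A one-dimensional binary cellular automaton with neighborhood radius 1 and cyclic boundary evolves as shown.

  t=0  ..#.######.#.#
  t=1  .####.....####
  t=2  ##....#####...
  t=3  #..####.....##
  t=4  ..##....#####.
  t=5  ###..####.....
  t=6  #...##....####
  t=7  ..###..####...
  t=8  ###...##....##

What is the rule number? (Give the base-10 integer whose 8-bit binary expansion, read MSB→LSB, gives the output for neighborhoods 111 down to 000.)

47

  [7] ### => .  t=0,i=5
  [6] ##. => .  t=0,i=9
  [5] #.# => #  t=0,i=3
  [4] #.. => .  t=0,i=0
  [3] .## => #  t=0,i=4
  [2] .#. => #  t=0,i=2
  [1] ..# => #  t=0,i=1
  [0] ... => #  t=1,i=6
  bits 00101111 = 47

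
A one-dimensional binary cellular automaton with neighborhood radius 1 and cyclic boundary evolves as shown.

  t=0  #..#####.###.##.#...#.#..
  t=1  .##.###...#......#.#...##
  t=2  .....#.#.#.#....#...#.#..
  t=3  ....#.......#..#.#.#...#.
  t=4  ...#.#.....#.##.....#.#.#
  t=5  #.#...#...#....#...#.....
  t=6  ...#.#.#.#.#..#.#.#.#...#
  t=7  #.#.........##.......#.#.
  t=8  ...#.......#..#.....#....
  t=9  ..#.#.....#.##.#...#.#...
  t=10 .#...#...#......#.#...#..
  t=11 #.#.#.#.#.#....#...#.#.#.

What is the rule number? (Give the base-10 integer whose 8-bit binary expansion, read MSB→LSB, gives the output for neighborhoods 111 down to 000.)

  nb ###: next=#  (t=0,i=4, bit7=1)
  nb ##.: next=.  (t=0,i=7, bit6=0)
  nb #.#: next=.  (t=0,i=8, bit5=0)
  nb #..: next=#  (t=0,i=1, bit4=1)
  nb .##: next=.  (t=0,i=3, bit3=0)
  nb .#.: next=.  (t=0,i=0, bit2=0)
  nb ..#: next=#  (t=0,i=2, bit1=1)
  nb ...: next=.  (t=0,i=18, bit0=0)
  bits 10010010 = 146

146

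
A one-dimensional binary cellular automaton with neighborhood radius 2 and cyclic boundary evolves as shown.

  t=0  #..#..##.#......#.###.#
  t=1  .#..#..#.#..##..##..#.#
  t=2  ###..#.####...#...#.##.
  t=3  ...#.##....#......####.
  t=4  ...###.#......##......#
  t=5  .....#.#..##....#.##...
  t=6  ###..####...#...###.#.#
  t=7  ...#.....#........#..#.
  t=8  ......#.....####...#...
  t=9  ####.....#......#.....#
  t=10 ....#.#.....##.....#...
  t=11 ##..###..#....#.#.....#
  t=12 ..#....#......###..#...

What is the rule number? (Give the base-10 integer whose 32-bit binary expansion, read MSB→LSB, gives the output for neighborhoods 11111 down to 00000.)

  #####|.  b31=0 t=9,i=1
  ####.|.  b30=0 t=2,i=9
  ###.#|#  b29=1 t=0,i=20
  ###..|.  b28=0 t=2,i=2
  ##.##|.  b27=0 t=0,i=21
  ##.#.|.  b26=0 t=0,i=8
  ##..#|#  b25=1 t=0,i=1
  ##...|#  b24=1 t=2,i=11
  #.###|.  b23=0 t=0,i=18
  #.##.|#  b22=1 t=0,i=22
  #.#.#|.  b21=0 t=1,i=22
  #.#..|#  b20=1 t=0,i=9
  #..##|.  b19=0 t=0,i=5
  #..#.|.  b18=0 t=0,i=2
  #...#|.  b17=0 t=2,i=12
  #....|.  b16=0 t=0,i=11
  .####|.  b15=0 t=2,i=8
  .###.|.  b14=0 t=0,i=19
  .##.#|#  b13=1 t=0,i=7
  .##..|.  b12=0 t=0,i=0
  .#.##|#  b11=1 t=0,i=17
  .#.#.|#  b10=1 t=1,i=0
  .#..#|#  b9=1 t=0,i=4
  .#...|.  b8=0 t=0,i=10
  ..###|.  b7=0 t=3,i=18
  ..##.|.  b6=0 t=0,i=6
  ..#.#|#  b5=1 t=0,i=16
  ..#..|.  b4=0 t=0,i=3
  ...##|.  b3=0 t=3,i=17
  ...#.|.  b2=0 t=0,i=15
  ....#|.  b1=0 t=0,i=14
  .....|#  b0=1 t=0,i=12
  bits 00100011010100000010111000100001 = 592457249

592457249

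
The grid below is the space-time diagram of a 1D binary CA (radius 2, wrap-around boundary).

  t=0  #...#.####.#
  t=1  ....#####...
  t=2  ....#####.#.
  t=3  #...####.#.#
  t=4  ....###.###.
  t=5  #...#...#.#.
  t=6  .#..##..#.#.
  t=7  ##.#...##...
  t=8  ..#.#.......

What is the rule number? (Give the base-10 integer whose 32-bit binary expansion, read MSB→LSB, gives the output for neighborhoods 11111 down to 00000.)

3568142768

  [31] ##### => #  t=1,i=6
  [30] ####. => #  t=0,i=8
  [29] ###.# => .  t=0,i=9
  [28] ###.. => #  t=1,i=8
  [27] ##.## => .  t=0,i=10
  [26] ##.#. => #  t=2,i=9
  [25] ##..# => .  t=6,i=6
  [24] ##... => .  t=0,i=1
  [23] #.### => #  t=0,i=6
  [22] #.##. => .  t=0,i=11
  [21] #.#.# => #  t=3,i=9
  [20] #.#.. => .  t=2,i=10
  [19] #..## => #  t=6,i=3
  [18] #..#. => #  t=6,i=0
  [17] #...# => .  t=0,i=2
  [16] #.... => #  t=1,i=10
  [15] .#### => #  t=0,i=7
  [14] .###. => .  t=4,i=5
  [13] .##.# => .  t=7,i=1
  [12] .##.. => .  t=0,i=0
  [11] .#.## => #  t=0,i=5
  [10] .#.#. => .  t=5,i=9
  [9] .#..# => .  t=6,i=2
  [8] .#... => #  t=2,i=11
  [7] ..### => #  t=1,i=4
  [6] ..##. => .  t=6,i=4
  [5] ..#.# => #  t=0,i=4
  [4] ..#.. => #  t=5,i=4
  [3] ...## => .  t=1,i=3
  [2] ...#. => .  t=0,i=3
  [1] ....# => .  t=1,i=2
  [0] ..... => .  t=1,i=0
  bits 11010100101011011000100110110000 = 3568142768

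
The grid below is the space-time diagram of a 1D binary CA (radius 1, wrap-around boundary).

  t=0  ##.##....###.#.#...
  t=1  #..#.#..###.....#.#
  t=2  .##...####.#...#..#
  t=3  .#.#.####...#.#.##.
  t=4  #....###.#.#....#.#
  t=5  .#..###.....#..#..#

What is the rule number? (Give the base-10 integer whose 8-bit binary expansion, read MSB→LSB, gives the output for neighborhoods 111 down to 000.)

  [7] ### => #  t=0,i=10
  [6] ##. => .  t=0,i=1
  [5] #.# => .  t=0,i=2
  [4] #.. => #  t=0,i=5
  [3] .## => #  t=0,i=0
  [2] .#. => .  t=0,i=13
  [1] ..# => #  t=0,i=8
  [0] ... => .  t=0,i=6
  bits 10011010 = 154

154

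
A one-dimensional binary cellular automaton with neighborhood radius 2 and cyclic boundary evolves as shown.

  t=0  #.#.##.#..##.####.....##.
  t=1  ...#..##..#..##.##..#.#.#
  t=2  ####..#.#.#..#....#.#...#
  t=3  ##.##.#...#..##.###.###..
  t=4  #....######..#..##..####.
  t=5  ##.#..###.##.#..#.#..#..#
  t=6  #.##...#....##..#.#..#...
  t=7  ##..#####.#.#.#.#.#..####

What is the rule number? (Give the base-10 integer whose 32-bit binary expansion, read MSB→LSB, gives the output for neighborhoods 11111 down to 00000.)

2542979446

  [31] ##### => #  t=2,i=1
  [30] ####. => .  t=0,i=15
  [29] ###.# => .  t=3,i=18
  [28] ###.. => #  t=0,i=16
  [27] ##.## => .  t=0,i=12
  [26] ##.#. => #  t=0,i=6
  [25] ##..# => #  t=1,i=8
  [24] ##... => #  t=0,i=17
  [23] #.### => #  t=0,i=13
  [22] #.##. => .  t=0,i=4
  [21] #.#.# => .  t=0,i=0
  [20] #.#.. => #  t=0,i=7
  [19] #..## => .  t=0,i=9
  [18] #..#. => .  t=1,i=9
  [17] #...# => #  t=1,i=1
  [16] #.... => .  t=0,i=18
  [15] .#### => #  t=0,i=14
  [14] .###. => #  t=3,i=17
  [13] .##.# => .  t=0,i=5
  [12] .##.. => .  t=1,i=7
  [11] .#.## => #  t=0,i=3
  [10] .#.#. => .  t=0,i=1
  [9] .#..# => .  t=0,i=8
  [8] .#... => #  t=1,i=0
  [7] ..### => .  t=2,i=24
  [6] ..##. => #  t=0,i=10
  [5] ..#.# => #  t=1,i=20
  [4] ..#.. => #  t=1,i=3
  [3] ...## => .  t=0,i=21
  [2] ...#. => #  t=1,i=2
  [1] ....# => #  t=0,i=20
  [0] ..... => .  t=0,i=19
  bits 10010111100100101100100101110110 = 2542979446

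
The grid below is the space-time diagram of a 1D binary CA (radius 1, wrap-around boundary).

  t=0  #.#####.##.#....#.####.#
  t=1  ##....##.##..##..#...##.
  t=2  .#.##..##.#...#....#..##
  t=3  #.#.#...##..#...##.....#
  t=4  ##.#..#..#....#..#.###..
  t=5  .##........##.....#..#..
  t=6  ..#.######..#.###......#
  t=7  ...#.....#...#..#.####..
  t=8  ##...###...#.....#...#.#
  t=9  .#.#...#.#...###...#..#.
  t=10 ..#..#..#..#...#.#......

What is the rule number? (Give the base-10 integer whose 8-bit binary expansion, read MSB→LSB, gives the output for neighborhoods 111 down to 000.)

97

  ### -> .   bit 7 = 0  t=0,i=3
  ##. -> #   bit 6 = 1  t=0,i=0
  #.# -> #   bit 5 = 1  t=0,i=1
  #.. -> .   bit 4 = 0  t=0,i=12
  .## -> .   bit 3 = 0  t=0,i=2
  .#. -> .   bit 2 = 0  t=0,i=11
  ..# -> .   bit 1 = 0  t=0,i=15
  ... -> #   bit 0 = 1  t=0,i=13
  bits 01100001 = 97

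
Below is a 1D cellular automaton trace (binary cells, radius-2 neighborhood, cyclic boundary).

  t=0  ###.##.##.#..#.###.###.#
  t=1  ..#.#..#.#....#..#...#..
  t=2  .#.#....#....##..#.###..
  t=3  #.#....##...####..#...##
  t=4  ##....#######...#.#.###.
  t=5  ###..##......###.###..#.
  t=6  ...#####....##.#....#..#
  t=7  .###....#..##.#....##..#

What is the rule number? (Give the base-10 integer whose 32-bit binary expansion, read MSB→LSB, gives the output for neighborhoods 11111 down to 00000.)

  nb #####: next=.  (t=4,i=8, bit31=0)
  nb ####.: next=.  (t=0,i=1, bit30=0)
  nb ###.#: next=#  (t=0,i=2, bit29=1)
  nb ###..: next=.  (t=2,i=21, bit28=0)
  nb ##.##: next=.  (t=0,i=3, bit27=0)
  nb ##.#.: next=#  (t=0,i=9, bit26=1)
  nb ##..#: next=#  (t=2,i=15, bit25=1)
  nb ##...: next=#  (t=2,i=22, bit24=1)
  nb #.###: next=.  (t=0,i=15, bit23=0)
  nb #.##.: next=#  (t=0,i=4, bit22=1)
  nb #.#.#: next=#  (t=4,i=18, bit21=1)
  nb #.#..: next=.  (t=0,i=10, bit20=0)
  nb #..##: next=#  (t=5,i=4, bit19=1)
  nb #..#.: next=.  (t=0,i=12, bit18=0)
  nb #...#: next=#  (t=1,i=19, bit17=1)
  nb #....: next=.  (t=1,i=11, bit16=0)
  nb .####: next=.  (t=0,i=0, bit15=0)
  nb .###.: next=.  (t=0,i=16, bit14=0)
  nb .##.#: next=.  (t=0,i=5, bit13=0)
  nb .##..: next=#  (t=2,i=14, bit12=1)
  nb .#.##: next=#  (t=0,i=14, bit11=1)
  nb .#.#.: next=#  (t=1,i=3, bit10=1)
  nb .#..#: next=.  (t=0,i=11, bit9=0)
  nb .#...: next=.  (t=1,i=10, bit8=0)
  nb ..###: next=#  (t=3,i=12, bit7=1)
  nb ..##.: next=#  (t=2,i=13, bit6=1)
  nb ..#.#: next=.  (t=0,i=13, bit5=0)
  nb ..#..: next=#  (t=1,i=14, bit4=1)
  nb ...##: next=#  (t=2,i=12, bit3=1)
  nb ...#.: next=#  (t=1,i=1, bit2=1)
  nb ....#: next=.  (t=1,i=0, bit1=0)
  nb .....: next=.  (t=5,i=9, bit0=0)
  bits 00100111011010100001110011011100 = 661265628

661265628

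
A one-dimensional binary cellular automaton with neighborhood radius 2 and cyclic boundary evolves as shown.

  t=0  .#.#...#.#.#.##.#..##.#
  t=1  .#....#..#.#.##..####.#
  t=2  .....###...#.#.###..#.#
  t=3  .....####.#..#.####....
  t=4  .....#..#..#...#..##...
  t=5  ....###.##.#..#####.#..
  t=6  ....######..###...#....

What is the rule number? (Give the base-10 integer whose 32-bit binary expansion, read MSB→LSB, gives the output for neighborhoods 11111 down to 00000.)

1005085396

  nb #####: next=.  (t=5,i=16, bit31=0)
  nb ####.: next=.  (t=1,i=19, bit30=0)
  nb ###.#: next=#  (t=1,i=20, bit29=1)
  nb ###..: next=#  (t=2,i=7, bit28=1)
  nb ##.##: next=#  (t=5,i=7, bit27=1)
  nb ##.#.: next=.  (t=0,i=15, bit26=0)
  nb ##..#: next=#  (t=1,i=15, bit25=1)
  nb ##...: next=#  (t=2,i=8, bit24=1)
  nb #.###: next=#  (t=2,i=15, bit23=1)
  nb #.##.: next=#  (t=0,i=13, bit22=1)
  nb #.#.#: next=#  (t=0,i=1, bit21=1)
  nb #.#..: next=.  (t=0,i=3, bit20=0)
  nb #..##: next=#  (t=0,i=18, bit19=1)
  nb #..#.: next=.  (t=1,i=8, bit18=0)
  nb #...#: next=.  (t=0,i=5, bit17=0)
  nb #....: next=.  (t=1,i=3, bit16=0)
  nb .####: next=.  (t=1,i=18, bit15=0)
  nb .###.: next=#  (t=2,i=6, bit14=1)
  nb .##.#: next=#  (t=0,i=14, bit13=1)
  nb .##..: next=.  (t=1,i=14, bit12=0)
  nb .#.##: next=.  (t=0,i=12, bit11=0)
  nb .#.#.: next=.  (t=0,i=0, bit10=0)
  nb .#..#: next=#  (t=0,i=17, bit9=1)
  nb .#...: next=.  (t=0,i=4, bit8=0)
  nb ..###: next=#  (t=1,i=17, bit7=1)
  nb ..##.: next=#  (t=0,i=19, bit6=1)
  nb ..#.#: next=.  (t=0,i=7, bit5=0)
  nb ..#..: next=#  (t=1,i=6, bit4=1)
  nb ...##: next=.  (t=2,i=4, bit3=0)
  nb ...#.: next=#  (t=0,i=6, bit2=1)
  nb ....#: next=.  (t=1,i=4, bit1=0)
  nb .....: next=.  (t=2,i=2, bit0=0)
  bits 00111011111010000110001011010100 = 1005085396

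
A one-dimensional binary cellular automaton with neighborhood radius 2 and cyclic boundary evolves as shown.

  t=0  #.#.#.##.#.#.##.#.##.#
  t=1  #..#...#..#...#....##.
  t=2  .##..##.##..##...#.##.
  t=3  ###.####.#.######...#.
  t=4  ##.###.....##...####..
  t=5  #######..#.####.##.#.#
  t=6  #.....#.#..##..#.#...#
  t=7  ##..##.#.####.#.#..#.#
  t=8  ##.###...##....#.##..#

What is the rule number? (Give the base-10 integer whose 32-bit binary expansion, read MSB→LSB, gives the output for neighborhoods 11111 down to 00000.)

  [31] ##### => .  t=3,i=13
  [30] ####. => .  t=3,i=6
  [29] ###.# => .  t=3,i=2
  [28] ###.. => #  t=3,i=16
  [27] ##.## => #  t=0,i=20
  [26] ##.#. => .  t=0,i=1
  [25] ##..# => .  t=2,i=3
  [24] ##... => #  t=2,i=14
  [23] #.### => #  t=3,i=0
  [22] #.##. => .  t=0,i=6
  [21] #.#.# => .  t=0,i=2
  [20] #.#.. => .  t=1,i=0
  [19] #..## => #  t=2,i=0
  [18] #..#. => #  t=1,i=2
  [17] #...# => #  t=1,i=5
  [16] #.... => .  t=1,i=16
  [15] .#### => #  t=3,i=5
  [14] .###. => #  t=3,i=1
  [13] .##.# => #  t=0,i=0
  [12] .##.. => #  t=2,i=2
  [11] .#.## => .  t=0,i=5
  [10] .#.#. => #  t=0,i=3
  [9] .#..# => #  t=1,i=1
  [8] .#... => .  t=1,i=4
  [7] ..### => #  t=4,i=16
  [6] ..##. => #  t=1,i=19
  [5] ..#.# => .  t=2,i=17
  [4] ..#.. => .  t=1,i=3
  [3] ...## => .  t=1,i=18
  [2] ...#. => #  t=1,i=6
  [1] ....# => #  t=1,i=17
  [0] ..... => .  t=4,i=8
  bits 00011001100011101111011011000110 = 428799686

428799686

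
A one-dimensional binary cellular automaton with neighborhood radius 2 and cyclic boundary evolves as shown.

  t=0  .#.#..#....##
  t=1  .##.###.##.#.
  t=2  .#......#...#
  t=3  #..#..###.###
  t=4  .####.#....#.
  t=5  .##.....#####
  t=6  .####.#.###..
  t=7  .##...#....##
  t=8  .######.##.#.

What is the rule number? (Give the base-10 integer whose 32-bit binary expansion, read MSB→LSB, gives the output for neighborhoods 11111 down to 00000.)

2204604150

  [31] ##### => #  t=5,i=10
  [30] ####. => .  t=3,i=12
  [29] ###.# => .  t=1,i=6
  [28] ###.. => .  t=3,i=0
  [27] ##.## => .  t=1,i=3
  [26] ##.#. => .  t=0,i=0
  [25] ##..# => #  t=3,i=1
  [24] ##... => #  t=5,i=3
  [23] #.### => .  t=1,i=4
  [22] #.##. => #  t=1,i=8
  [21] #.#.# => #  t=0,i=1
  [20] #.#.. => .  t=0,i=3
  [19] #..## => .  t=1,i=0
  [18] #..#. => #  t=0,i=5
  [17] #...# => #  t=2,i=10
  [16] #.... => #  t=0,i=8
  [15] .#### => #  t=3,i=11
  [14] .###. => .  t=1,i=5
  [13] .##.# => .  t=0,i=12
  [12] .##.. => #  t=5,i=2
  [11] .#.## => .  t=6,i=7
  [10] .#.#. => #  t=0,i=2
  [9] .#..# => #  t=0,i=4
  [8] .#... => .  t=0,i=7
  [7] ..### => #  t=3,i=6
  [6] ..##. => #  t=0,i=11
  [5] ..#.# => #  t=2,i=12
  [4] ..#.. => #  t=0,i=6
  [3] ...## => .  t=0,i=10
  [2] ...#. => #  t=2,i=7
  [1] ....# => #  t=0,i=9
  [0] ..... => .  t=2,i=4
  bits 10000011011001111001011011110110 = 2204604150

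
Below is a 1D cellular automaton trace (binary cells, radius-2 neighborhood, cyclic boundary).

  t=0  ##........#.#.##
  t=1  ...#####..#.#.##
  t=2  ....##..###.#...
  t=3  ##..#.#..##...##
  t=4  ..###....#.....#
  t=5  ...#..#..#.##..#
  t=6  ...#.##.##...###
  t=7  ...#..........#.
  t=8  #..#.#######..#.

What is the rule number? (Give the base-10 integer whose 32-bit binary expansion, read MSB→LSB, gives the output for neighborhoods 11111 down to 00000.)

2728771697

  nb #####: next=#  (t=1,i=5, bit31=1)
  nb ####.: next=.  (t=0,i=0, bit30=0)
  nb ###.#: next=#  (t=2,i=10, bit29=1)
  nb ###..: next=.  (t=0,i=1, bit28=0)
  nb ##.##: next=.  (t=6,i=7, bit27=0)
  nb ##.#.: next=.  (t=2,i=11, bit26=0)
  nb ##..#: next=#  (t=1,i=8, bit25=1)
  nb ##...: next=.  (t=0,i=2, bit24=0)
  nb #.###: next=#  (t=0,i=14, bit23=1)
  nb #.##.: next=.  (t=1,i=14, bit22=0)
  nb #.#.#: next=#  (t=0,i=12, bit21=1)
  nb #.#..: next=.  (t=2,i=12, bit20=0)
  nb #..##: next=.  (t=2,i=7, bit19=0)
  nb #..#.: next=#  (t=1,i=9, bit18=1)
  nb #...#: next=.  (t=1,i=1, bit17=0)
  nb #....: next=#  (t=0,i=3, bit16=1)
  nb .####: next=#  (t=0,i=15, bit15=1)
  nb .###.: next=#  (t=2,i=9, bit14=1)
  nb .##.#: next=.  (t=6,i=6, bit13=0)
  nb .##..: next=.  (t=1,i=15, bit12=0)
  nb .#.##: next=.  (t=0,i=13, bit11=0)
  nb .#.#.: next=.  (t=0,i=11, bit10=0)
  nb .#..#: next=.  (t=3,i=7, bit9=0)
  nb .#...: next=.  (t=2,i=13, bit8=0)
  nb ..###: next=.  (t=1,i=3, bit7=0)
  nb ..##.: next=#  (t=2,i=4, bit6=1)
  nb ..#.#: next=#  (t=0,i=10, bit5=1)
  nb ..#..: next=#  (t=4,i=9, bit4=1)
  nb ...##: next=.  (t=1,i=2, bit3=0)
  nb ...#.: next=.  (t=0,i=9, bit2=0)
  nb ....#: next=.  (t=0,i=8, bit1=0)
  nb .....: next=#  (t=0,i=4, bit0=1)
  bits 10100010101001011100000001110001 = 2728771697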